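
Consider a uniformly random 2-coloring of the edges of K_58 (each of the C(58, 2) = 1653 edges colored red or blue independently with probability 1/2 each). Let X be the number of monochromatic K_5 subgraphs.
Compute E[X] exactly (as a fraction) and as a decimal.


Let X = Σ_S X_S over the C(58, 5) = 4582116 subsets S of size 5, where X_S = 1 if the K_5 on S is monochromatic.
For a fixed S, the K_5 on S has C(5, 2) = 10 edges. P[all 10 edges red] = (1/2)^10, and likewise for blue, so P[monochromatic] = 2·(1/2)^10 = 2^{1 − 10} = 1/512.
Summing: E[X] = C(58, 5) · 2^{1 − 10} = 4582116 · 1/512 = 1145529/128.
Numerically: E[X] ≈ 8949.445312.

E[X] = C(58,5)·2^(1−C(5,2)) = 1145529/128 ≈ 8949.445312.


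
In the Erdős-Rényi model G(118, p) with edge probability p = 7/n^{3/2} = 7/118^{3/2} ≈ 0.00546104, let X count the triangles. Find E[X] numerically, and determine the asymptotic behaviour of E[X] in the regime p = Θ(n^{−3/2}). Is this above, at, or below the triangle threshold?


Number of potential triangles: C(118, 3) = 266916.
Each occurs with probability p³ ≈ (0.00546104)³ ≈ 1.62863996e-07.
By linearity: E[X] = C(118, 3)·p³ ≈ 266916 · 1.62863996e-07 ≈ 0.043471.
Since α = 3/2 > 1, p = c/n^{3/2} = o(1/n) is below the triangle threshold p ~ 1/n. Asymptotically E[X] ~ (c³/6)·n^{3(1−α)} = (7³/6)·n^{-1.5} → 0, so by Markov's inequality G has no triangles w.h.p.

E[X] ≈ 0.043471; in regime p = Θ(1/n^{3/2}) E[X] tends to 0 (below the triangle threshold p ~ 1/n).


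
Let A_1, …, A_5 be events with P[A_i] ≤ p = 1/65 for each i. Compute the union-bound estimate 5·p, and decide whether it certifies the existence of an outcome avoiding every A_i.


Union bound: P[∪_{i=1}^{5} A_i] ≤ Σ_i P[A_i] ≤ 5·p = 5·(1/65) = 1/13.
Numerically: 1/13 ≈ 0.076923.
Is 1/13 < 1? YES.
Since P[∪ A_i] ≤ 1/13 < 1, the complement has P[∩ A_i^c] ≥ 1 − 1/13 = 12/13 > 0, so some outcome avoids every A_i.

5·p = 1/13 ≈ 0.076923; existence CERTIFIED by the union bound.


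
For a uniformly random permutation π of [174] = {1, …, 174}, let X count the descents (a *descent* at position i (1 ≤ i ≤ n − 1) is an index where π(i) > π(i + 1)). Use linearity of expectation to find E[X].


Write X = Σ X_I over i = 1, …, 173, with X_I the indicator of one descent.
There are 173 indicators.
For each fixed i, the pair (π(i), π(i+1)) is a uniformly random ordered pair of distinct values from {1, …, 174}; by symmetry P[π(i) > π(i+1)] = 1/2.
By linearity: E[X] = 173 · (1/2) = (174 − 1) · (1/2) = 173/2 ≈ 86.500.

E[X] = 173/2 = 86.500.


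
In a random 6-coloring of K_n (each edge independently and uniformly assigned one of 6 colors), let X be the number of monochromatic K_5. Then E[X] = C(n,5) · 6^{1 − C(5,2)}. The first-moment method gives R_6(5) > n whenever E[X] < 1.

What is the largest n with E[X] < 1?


We need C(n, 5) · 6^{1 − 10} < 1, i.e. C(n, 5) < 6^{10 − 1} = 10077696.
Check values of n near the boundary:
  n = 61: C(61, 5) = 5949147; 5949147 < 10077696? YES
  n = 62: C(62, 5) = 6471002; 6471002 < 10077696? YES
  n = 63: C(63, 5) = 7028847; 7028847 < 10077696? YES
  n = 64: C(64, 5) = 7624512; 7624512 < 10077696? YES
  n = 65: C(65, 5) = 8259888; 8259888 < 10077696? YES
  n = 66: C(66, 5) = 8936928; 8936928 < 10077696? YES
  n = 67: C(67, 5) = 9657648; 9657648 < 10077696? YES
  n = 68: C(68, 5) = 10424128; 10424128 < 10077696? NO
  n = 69: C(69, 5) = 11238513; 11238513 < 10077696? NO
The largest n with C(n, 5) < 10077696 is n = 67 (where E[X] = 67067/69984 ≈ 0.9583). Hence R_6(5) > 67, i.e. R_6(5) ≥ 68.

Largest n = 67; hence R_6(5) > 67.


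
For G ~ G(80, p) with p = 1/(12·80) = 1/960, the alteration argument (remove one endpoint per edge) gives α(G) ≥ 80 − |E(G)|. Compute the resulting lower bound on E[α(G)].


E[|E(G)|] = C(80, 2)·p = 3160 · (1/960) = 79/24.
E[α(G)] ≥ n − E[|E(G)|] = 80 − 79/24 = 1841/24.
Numerically: ≈ 76.70833.
(This is only a lower bound; the true E[α(G)] may be larger.)

E[α(G)] ≥ 1841/24 ≈ 76.70833.


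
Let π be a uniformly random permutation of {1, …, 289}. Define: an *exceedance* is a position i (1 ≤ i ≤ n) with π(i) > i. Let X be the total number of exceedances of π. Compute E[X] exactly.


Write X = Σ_{i=1}^{289} X_i, where X_i = 1_{π(i) > i}.
For each fixed i, π(i) is uniform over {1, …, 289} (marginal of a uniform permutation), so P[π(i) > i] = (n − i)/n. Summing: Σ_{i=1}^{289} (n − i)/n = (0 + 1 + … + 288)/289 = 289(289 − 1)/(2·289) = (289 − 1)/2.
Hence E[X] = Σ_{i=1}^{289} (289 − i)/289 = 144 ≈ 144.0000.

E[X] = 144 = 144.0000.


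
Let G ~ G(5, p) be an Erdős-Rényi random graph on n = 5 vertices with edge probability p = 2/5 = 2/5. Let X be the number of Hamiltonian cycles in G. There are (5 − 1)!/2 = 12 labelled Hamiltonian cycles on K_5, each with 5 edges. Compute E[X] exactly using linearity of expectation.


K_5 has (5 − 1)!/2 = 12 labelled Hamiltonian cycles.
For each such Hamiltonian cycle H, let X_H = 1 if all 5 edges of H are present in G. Then P[X_H = 1] = p^{5} = (2/5)^{5} = 32/3125.
Summing the indicators: E[X] = Σ_H E[X_H] = 12 · p^{5} = 12 · 32/3125 = 384/3125.
Numerically: E[X] ≈ 0.12288.

E[X] = 12 · (2/5)^{5} = 384/3125 ≈ 0.12288.


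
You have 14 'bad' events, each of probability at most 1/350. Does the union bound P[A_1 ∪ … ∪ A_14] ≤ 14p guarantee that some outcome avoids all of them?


Union bound: P[∪_{i=1}^{14} A_i] ≤ Σ_i P[A_i] ≤ 14·p = 14·(1/350) = 1/25.
Numerically: 1/25 ≈ 0.04000.
Is 1/25 < 1? YES.
Since P[∪ A_i] ≤ 1/25 < 1, the complement has P[∩ A_i^c] ≥ 1 − 1/25 = 24/25 > 0, so some outcome avoids every A_i.

14·p = 1/25 ≈ 0.04000; existence CERTIFIED by the union bound.


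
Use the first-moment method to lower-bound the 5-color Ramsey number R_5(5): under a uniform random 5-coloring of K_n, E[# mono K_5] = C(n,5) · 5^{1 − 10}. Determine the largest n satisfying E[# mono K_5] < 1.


We need C(n, 5) · 5^{1 − 10} < 1, i.e. C(n, 5) < 5^{10 − 1} = 1953125.
Check values of n near the boundary:
  n = 47: C(47, 5) = 1533939; 1533939 < 1953125? YES
  n = 48: C(48, 5) = 1712304; 1712304 < 1953125? YES
  n = 49: C(49, 5) = 1906884; 1906884 < 1953125? YES
  n = 50: C(50, 5) = 2118760; 2118760 < 1953125? NO
  n = 51: C(51, 5) = 2349060; 2349060 < 1953125? NO
The largest n with C(n, 5) < 1953125 is n = 49 (where E[X] = 1906884/1953125 ≈ 0.9763246). Hence R_5(5) > 49, i.e. R_5(5) ≥ 50.

Largest n = 49; hence R_5(5) > 49.


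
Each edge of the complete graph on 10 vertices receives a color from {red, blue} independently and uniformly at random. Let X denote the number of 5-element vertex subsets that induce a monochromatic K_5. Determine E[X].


Let X = Σ_S X_S over the C(10, 5) = 252 subsets S of size 5, where X_S = 1 if the K_5 on S is monochromatic.
For a fixed S, the K_5 on S has C(5, 2) = 10 edges. P[all 10 edges red] = (1/2)^10, and likewise for blue, so P[monochromatic] = 2·(1/2)^10 = 2^{1 − 10} = 1/512.
Summing: E[X] = C(10, 5) · 2^{1 − 10} = 252 · 1/512 = 63/128.
Numerically: E[X] ≈ 0.49219.

E[X] = C(10,5)·2^(1−C(5,2)) = 63/128 ≈ 0.49219.


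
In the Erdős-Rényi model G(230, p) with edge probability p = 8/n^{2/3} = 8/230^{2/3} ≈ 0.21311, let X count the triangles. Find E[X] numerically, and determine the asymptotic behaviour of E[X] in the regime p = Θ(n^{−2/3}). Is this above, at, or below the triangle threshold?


Number of potential triangles: C(230, 3) = 2001460.
Each occurs with probability p³ ≈ (0.21311)³ ≈ 9.6786389e-03.
By linearity: E[X] = C(230, 3)·p³ ≈ 2001460 · 9.6786389e-03 ≈ 19371.40870.
Since α = 2/3 < 1, p = c/n^{2/3} ≫ 1/n is above the triangle threshold p ~ 1/n. Asymptotically E[X] ~ (c³/6)·n^{3(1−α)} = (8³/6)·n^{1} → ∞; triangles are abundant w.h.p.

E[X] ≈ 19371.40870; in regime p = Θ(1/n^{2/3}) E[X] diverges (above the triangle threshold p ~ 1/n).


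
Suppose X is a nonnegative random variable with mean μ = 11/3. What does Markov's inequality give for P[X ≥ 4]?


μ = E[X] = 11/3, a = 4.
Markov: P[X ≥ 4] ≤ μ/a = (11/3)/4 = 11/12.
Numerically: ≈ 0.91667.
(Since a = 4 > μ = 3.66667, the bound 11/12 is < 1 and informative.)

P[X ≥ 4] ≤ 11/12 ≈ 0.91667.


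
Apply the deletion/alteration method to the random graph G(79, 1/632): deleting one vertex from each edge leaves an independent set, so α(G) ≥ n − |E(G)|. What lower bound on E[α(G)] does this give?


E[|E(G)|] = C(79, 2)·p = 3081 · (1/632) = 39/8.
E[α(G)] ≥ n − E[|E(G)|] = 79 − 39/8 = 593/8.
Numerically: ≈ 74.1250.
(This is only a lower bound; the true E[α(G)] may be larger.)

E[α(G)] ≥ 593/8 ≈ 74.1250.


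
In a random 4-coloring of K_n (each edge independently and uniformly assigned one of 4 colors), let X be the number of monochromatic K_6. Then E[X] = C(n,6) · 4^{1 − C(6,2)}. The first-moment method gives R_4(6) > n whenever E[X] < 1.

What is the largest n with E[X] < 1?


We need C(n, 6) · 4^{1 − 15} < 1, i.e. C(n, 6) < 4^{15 − 1} = 268435456.
Check values of n near the boundary:
  n = 76: C(76, 6) = 218618940; 218618940 < 268435456? YES
  n = 77: C(77, 6) = 237093780; 237093780 < 268435456? YES
  n = 78: C(78, 6) = 256851595; 256851595 < 268435456? YES
  n = 79: C(79, 6) = 277962685; 277962685 < 268435456? NO
  n = 80: C(80, 6) = 300500200; 300500200 < 268435456? NO
  n = 81: C(81, 6) = 324540216; 324540216 < 268435456? NO
The largest n with C(n, 6) < 268435456 is n = 78 (where E[X] = 256851595/268435456 ≈ 0.957). Hence R_4(6) > 78, i.e. R_4(6) ≥ 79.

Largest n = 78; hence R_4(6) > 78.


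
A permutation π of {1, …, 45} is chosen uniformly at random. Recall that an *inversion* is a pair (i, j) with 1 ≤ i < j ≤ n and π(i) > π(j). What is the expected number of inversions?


Write X = Σ X_I over the C(45, 2) = 990 pairs i < j, with X_I the indicator of one inversion.
There are 990 indicators.
For each fixed pair i < j, the values π(i) and π(j) are two distinct elements of {1, …, 45} in uniformly random order; by symmetry P[π(i) > π(j)] = 1/2.
By linearity: E[X] = 990 · (1/2) = C(45, 2) · (1/2) = 990/2 = 495 ≈ 495.00000.

E[X] = 495 = 495.00000.


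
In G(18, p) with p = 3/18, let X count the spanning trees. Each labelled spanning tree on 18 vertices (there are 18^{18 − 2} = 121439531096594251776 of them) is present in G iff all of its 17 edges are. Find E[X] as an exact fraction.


K_18 has 18^{18 − 2} = 121439531096594251776 labelled spanning trees.
For each such spanning tree H, let X_H = 1 if all 17 edges of H are present in G. Then P[X_H = 1] = p^{17} = (1/6)^{17} = 1/16926659444736.
Summing the indicators: E[X] = Σ_H E[X_H] = 121439531096594251776 · p^{17} = 121439531096594251776 · 1/16926659444736 = 14348907/2.
Numerically: E[X] ≈ 7.17445e+06.

E[X] = 121439531096594251776 · (1/6)^{17} = 14348907/2 ≈ 7.17445e+06.


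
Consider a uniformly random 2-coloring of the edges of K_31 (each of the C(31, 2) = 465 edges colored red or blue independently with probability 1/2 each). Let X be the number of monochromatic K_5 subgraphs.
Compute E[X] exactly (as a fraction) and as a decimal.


Let X = Σ_S X_S over the C(31, 5) = 169911 subsets S of size 5, where X_S = 1 if the K_5 on S is monochromatic.
For a fixed S, the K_5 on S has C(5, 2) = 10 edges. P[all 10 edges red] = (1/2)^10, and likewise for blue, so P[monochromatic] = 2·(1/2)^10 = 2^{1 − 10} = 1/512.
By linearity of expectation: E[X] = C(31, 5) · 2^{1 − 10} = 169911 · 1/512 = 169911/512.
Numerically: E[X] ≈ 331.857422.

E[X] = C(31,5)·2^(1−C(5,2)) = 169911/512 ≈ 331.857422.


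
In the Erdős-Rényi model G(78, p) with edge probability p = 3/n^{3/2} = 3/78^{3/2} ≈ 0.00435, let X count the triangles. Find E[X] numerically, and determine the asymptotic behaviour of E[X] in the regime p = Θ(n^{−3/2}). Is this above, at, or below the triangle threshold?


Number of potential triangles: C(78, 3) = 76076.
Each occurs with probability p³ ≈ (0.00435)³ ≈ 8.25920e-08.
By linearity: E[X] = C(78, 3)·p³ ≈ 76076 · 8.25920e-08 ≈ 0.006.
Since α = 3/2 > 1, p = c/n^{3/2} = o(1/n) is below the triangle threshold p ~ 1/n. Asymptotically E[X] ~ (c³/6)·n^{3(1−α)} = (3³/6)·n^{-1.5} → 0, so by Markov's inequality G has no triangles w.h.p.

E[X] ≈ 0.006; in regime p = Θ(1/n^{3/2}) E[X] tends to 0 (below the triangle threshold p ~ 1/n).


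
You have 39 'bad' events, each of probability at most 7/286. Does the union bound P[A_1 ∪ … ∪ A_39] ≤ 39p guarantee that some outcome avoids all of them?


Union bound: P[∪_{i=1}^{39} A_i] ≤ Σ_i P[A_i] ≤ 39·p = 39·(7/286) = 21/22.
Numerically: 21/22 ≈ 0.95455.
Is 21/22 < 1? YES.
Since P[∪ A_i] ≤ 21/22 < 1, the complement has P[∩ A_i^c] ≥ 1 − 21/22 = 1/22 > 0, so some outcome avoids every A_i.

39·p = 21/22 ≈ 0.95455; existence CERTIFIED by the union bound.


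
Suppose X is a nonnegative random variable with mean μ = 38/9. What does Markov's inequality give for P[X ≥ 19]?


μ = E[X] = 38/9, a = 19.
Markov: P[X ≥ 19] ≤ μ/a = (38/9)/19 = 2/9.
Numerically: ≈ 0.2222.
(Since a = 19 > μ = 4.2222, the bound 2/9 is < 1 and informative.)

P[X ≥ 19] ≤ 2/9 ≈ 0.2222.


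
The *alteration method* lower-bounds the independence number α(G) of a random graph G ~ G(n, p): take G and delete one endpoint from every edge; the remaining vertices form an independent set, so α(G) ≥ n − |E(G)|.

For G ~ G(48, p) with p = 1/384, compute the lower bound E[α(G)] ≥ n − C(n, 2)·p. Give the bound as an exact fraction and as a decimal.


E[|E(G)|] = C(48, 2)·p = 1128 · (1/384) = 47/16.
E[α(G)] ≥ n − E[|E(G)|] = 48 − 47/16 = 721/16.
Numerically: ≈ 45.062.
(This is only a lower bound; the true E[α(G)] may be larger.)

E[α(G)] ≥ 721/16 ≈ 45.062.


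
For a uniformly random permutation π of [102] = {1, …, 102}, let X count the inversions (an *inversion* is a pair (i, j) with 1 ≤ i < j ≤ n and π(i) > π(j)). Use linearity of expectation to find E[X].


Write X = Σ X_I over the C(102, 2) = 5151 pairs i < j, with X_I the indicator of one inversion.
There are 5151 indicators.
For each fixed pair i < j, the values π(i) and π(j) are two distinct elements of {1, …, 102} in uniformly random order; by symmetry P[π(i) > π(j)] = 1/2.
By linearity: E[X] = 5151 · (1/2) = C(102, 2) · (1/2) = 5151/2 = 5151/2 ≈ 2575.500000.

E[X] = 5151/2 = 2575.500000.


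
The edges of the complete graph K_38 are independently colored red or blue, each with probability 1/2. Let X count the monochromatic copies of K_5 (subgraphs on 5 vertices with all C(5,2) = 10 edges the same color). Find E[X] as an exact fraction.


Let X = Σ_S X_S over the C(38, 5) = 501942 subsets S of size 5, where X_S = 1 if the K_5 on S is monochromatic.
For a fixed S, the K_5 on S has C(5, 2) = 10 edges. P[all 10 edges red] = (1/2)^10, and likewise for blue, so P[monochromatic] = 2·(1/2)^10 = 2^{1 − 10} = 1/512.
Summing: E[X] = C(38, 5) · 2^{1 − 10} = 501942 · 1/512 = 250971/256.
Numerically: E[X] ≈ 980.355.

E[X] = C(38,5)·2^(1−C(5,2)) = 250971/256 ≈ 980.355.


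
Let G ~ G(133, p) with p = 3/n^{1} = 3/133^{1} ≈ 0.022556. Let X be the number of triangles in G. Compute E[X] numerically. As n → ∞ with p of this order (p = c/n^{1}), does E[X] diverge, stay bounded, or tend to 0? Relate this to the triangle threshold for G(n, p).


Number of potential triangles: C(133, 3) = 383306.
Each occurs with probability p³ ≈ (0.022556)³ ≈ 1.1476484e-05.
By linearity: E[X] = C(133, 3)·p³ ≈ 383306 · 1.1476484e-05 ≈ 4.39901.
Here α = 1, so p = 3/n is exactly at the triangle threshold p ~ 1/n. Asymptotically E[X] → c³/6 = 3³/6 = 9/2 ≈ 4.50000, a bounded constant. In this regime the triangle count is asymptotically Poisson(c³/6).

E[X] ≈ 4.39901; in regime p = Θ(1/n^{1}) E[X] stays bounded (at the triangle threshold p ~ 1/n).


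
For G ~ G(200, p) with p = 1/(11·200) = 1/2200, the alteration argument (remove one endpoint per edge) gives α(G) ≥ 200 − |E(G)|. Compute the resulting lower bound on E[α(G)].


E[|E(G)|] = C(200, 2)·p = 19900 · (1/2200) = 199/22.
E[α(G)] ≥ n − E[|E(G)|] = 200 − 199/22 = 4201/22.
Numerically: ≈ 190.95455.
(This is only a lower bound; the true E[α(G)] may be larger.)

E[α(G)] ≥ 4201/22 ≈ 190.95455.


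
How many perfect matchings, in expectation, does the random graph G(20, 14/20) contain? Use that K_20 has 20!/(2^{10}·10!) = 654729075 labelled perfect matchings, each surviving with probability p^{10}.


K_20 has 20!/(2^{10}·10!) = 654729075 labelled perfect matchings.
For each such perfect matching H, let X_H = 1 if all 10 edges of H are present in G. Then P[X_H = 1] = p^{10} = (7/10)^{10} = 282475249/10000000000.
By linearity of expectation: E[X] = Σ_H E[X_H] = 654729075 · p^{10} = 654729075 · 282475249/10000000000 = 7397790339526587/400000000.
Numerically: E[X] ≈ 1.85e+07.

E[X] = 654729075 · (7/10)^{10} = 7397790339526587/400000000 ≈ 1.85e+07.


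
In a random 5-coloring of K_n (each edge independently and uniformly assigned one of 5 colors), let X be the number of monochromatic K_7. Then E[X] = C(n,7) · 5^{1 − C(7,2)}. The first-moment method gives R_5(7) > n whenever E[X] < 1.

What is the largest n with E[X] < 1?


We need C(n, 7) · 5^{1 − 21} < 1, i.e. C(n, 7) < 5^{21 − 1} = 95367431640625.
Check values of n near the boundary:
  n = 332: C(332, 7) = 82772214646616; 82772214646616 < 95367431640625? YES
  n = 333: C(333, 7) = 84549532139028; 84549532139028 < 95367431640625? YES
  n = 334: C(334, 7) = 86359460961576; 86359460961576 < 95367431640625? YES
  n = 335: C(335, 7) = 88202498238195; 88202498238195 < 95367431640625? YES
  n = 336: C(336, 7) = 90079147136880; 90079147136880 < 95367431640625? YES
  n = 337: C(337, 7) = 91989916924632; 91989916924632 < 95367431640625? YES
  n = 338: C(338, 7) = 93935323022736; 93935323022736 < 95367431640625? YES
  n = 339: C(339, 7) = 95915887062372; 95915887062372 < 95367431640625? NO
  n = 340: C(340, 7) = 97932136940560; 97932136940560 < 95367431640625? NO
The largest n with C(n, 7) < 95367431640625 is n = 338 (where E[X] = 93935323022736/95367431640625 ≈ 0.98498). Hence R_5(7) > 338, i.e. R_5(7) ≥ 339.

Largest n = 338; hence R_5(7) > 338.


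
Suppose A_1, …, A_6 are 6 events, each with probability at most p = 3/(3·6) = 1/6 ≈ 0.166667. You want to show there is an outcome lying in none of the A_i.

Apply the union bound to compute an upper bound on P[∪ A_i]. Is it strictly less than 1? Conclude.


Union bound: P[∪_{i=1}^{6} A_i] ≤ Σ_i P[A_i] ≤ 6·p = 6·(1/6) = 1.
Numerically: 1 ≈ 1.000000.
Is 1 < 1? NO.
Since the bound 1 is ≥ 1, the union bound is uninformative here; it does NOT by itself certify existence.

6·p = 1 ≈ 1.000000; existence NOT certified by the union bound.


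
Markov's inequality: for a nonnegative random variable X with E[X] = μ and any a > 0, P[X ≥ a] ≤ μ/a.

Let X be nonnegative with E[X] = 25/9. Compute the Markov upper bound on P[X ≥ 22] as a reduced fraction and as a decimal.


μ = E[X] = 25/9, a = 22.
Markov: P[X ≥ 22] ≤ μ/a = (25/9)/22 = 25/198.
Numerically: ≈ 0.126263.
(Since a = 22 > μ = 2.777778, the bound 25/198 is < 1 and informative.)

P[X ≥ 22] ≤ 25/198 ≈ 0.126263.


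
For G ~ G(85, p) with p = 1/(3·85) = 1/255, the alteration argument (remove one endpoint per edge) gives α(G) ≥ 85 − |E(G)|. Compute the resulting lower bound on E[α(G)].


E[|E(G)|] = C(85, 2)·p = 3570 · (1/255) = 14.
E[α(G)] ≥ n − E[|E(G)|] = 85 − 14 = 71.
Numerically: ≈ 71.00000.
(This is only a lower bound; the true E[α(G)] may be larger.)

E[α(G)] ≥ 71 ≈ 71.00000.


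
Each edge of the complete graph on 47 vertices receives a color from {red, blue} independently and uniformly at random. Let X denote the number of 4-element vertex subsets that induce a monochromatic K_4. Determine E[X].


Let X = Σ_S X_S over the C(47, 4) = 178365 subsets S of size 4, where X_S = 1 if the K_4 on S is monochromatic.
For a fixed S, the K_4 on S has C(4, 2) = 6 edges. P[all 6 edges red] = (1/2)^6, and likewise for blue, so P[monochromatic] = 2·(1/2)^6 = 2^{1 − 6} = 1/32.
By linearity of expectation: E[X] = C(47, 4) · 2^{1 − 6} = 178365 · 1/32 = 178365/32.
Numerically: E[X] ≈ 5573.9062.

E[X] = C(47,4)·2^(1−C(4,2)) = 178365/32 ≈ 5573.9062.


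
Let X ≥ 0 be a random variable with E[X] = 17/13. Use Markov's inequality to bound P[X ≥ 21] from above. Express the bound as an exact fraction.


μ = E[X] = 17/13, a = 21.
Markov: P[X ≥ 21] ≤ μ/a = (17/13)/21 = 17/273.
Numerically: ≈ 0.06227.
(Since a = 21 > μ = 1.30769, the bound 17/273 is < 1 and informative.)

P[X ≥ 21] ≤ 17/273 ≈ 0.06227.


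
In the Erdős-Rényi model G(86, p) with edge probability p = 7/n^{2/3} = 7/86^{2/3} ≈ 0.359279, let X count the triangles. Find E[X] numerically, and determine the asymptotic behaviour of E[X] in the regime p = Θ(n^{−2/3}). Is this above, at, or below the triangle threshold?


Number of potential triangles: C(86, 3) = 102340.
Each occurs with probability p³ ≈ (0.359279)³ ≈ 4.63764197e-02.
By linearity: E[X] = C(86, 3)·p³ ≈ 102340 · 4.63764197e-02 ≈ 4746.162791.
Since α = 2/3 < 1, p = c/n^{2/3} ≫ 1/n is above the triangle threshold p ~ 1/n. Asymptotically E[X] ~ (c³/6)·n^{3(1−α)} = (7³/6)·n^{1} → ∞; triangles are abundant w.h.p.

E[X] ≈ 4746.162791; in regime p = Θ(1/n^{2/3}) E[X] diverges (above the triangle threshold p ~ 1/n).


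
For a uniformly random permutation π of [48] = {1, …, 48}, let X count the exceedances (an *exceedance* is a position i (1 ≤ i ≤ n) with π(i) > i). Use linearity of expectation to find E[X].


Write X = Σ_{i=1}^{48} X_i, where X_i = 1_{π(i) > i}.
For each fixed i, π(i) is uniform over {1, …, 48} (marginal of a uniform permutation), so P[π(i) > i] = (n − i)/n. Summing: Σ_{i=1}^{48} (n − i)/n = (0 + 1 + … + 47)/48 = 48(48 − 1)/(2·48) = (48 − 1)/2.
Hence E[X] = Σ_{i=1}^{48} (48 − i)/48 = 47/2 ≈ 23.5000.

E[X] = 47/2 = 23.5000.


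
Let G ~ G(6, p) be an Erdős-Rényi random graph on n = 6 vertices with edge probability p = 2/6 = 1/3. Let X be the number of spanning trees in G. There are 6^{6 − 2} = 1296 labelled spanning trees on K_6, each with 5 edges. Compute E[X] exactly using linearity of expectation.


K_6 has 6^{6 − 2} = 1296 labelled spanning trees.
For each such spanning tree H, let X_H = 1 if all 5 edges of H are present in G. Then P[X_H = 1] = p^{5} = (1/3)^{5} = 1/243.
By linearity of expectation: E[X] = Σ_H E[X_H] = 1296 · p^{5} = 1296 · 1/243 = 16/3.
Numerically: E[X] ≈ 5.333.

E[X] = 1296 · (1/3)^{5} = 16/3 ≈ 5.333.


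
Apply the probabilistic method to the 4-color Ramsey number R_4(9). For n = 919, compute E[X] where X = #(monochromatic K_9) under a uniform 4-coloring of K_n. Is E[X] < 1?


E[X] = C(919, 9) · 4^{1 − 36} = 1238828681639563077558 · 4^{−35} = 1238828681639563077558/1180591620717411303424.
As a reduced fraction: E[X] = 619414340819781538779/590295810358705651712 ≈ 1.049.
Is E[X] < 1? NO.
Since E[X] ≥ 1, the first-moment bound is inconclusive at n = 919; it does NOT by itself certify R_4(9) > 919.

E[X] = 619414340819781538779/590295810358705651712 ≈ 1.049; E[X] ≥ 1; first-moment method inconclusive here.


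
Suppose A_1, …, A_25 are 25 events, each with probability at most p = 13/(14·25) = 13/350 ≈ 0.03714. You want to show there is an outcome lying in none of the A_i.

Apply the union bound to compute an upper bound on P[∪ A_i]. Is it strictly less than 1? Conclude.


Union bound: P[∪_{i=1}^{25} A_i] ≤ Σ_i P[A_i] ≤ 25·p = 25·(13/350) = 13/14.
Numerically: 13/14 ≈ 0.92857.
Is 13/14 < 1? YES.
Since P[∪ A_i] ≤ 13/14 < 1, the complement has P[∩ A_i^c] ≥ 1 − 13/14 = 1/14 > 0, so some outcome avoids every A_i.

25·p = 13/14 ≈ 0.92857; existence CERTIFIED by the union bound.


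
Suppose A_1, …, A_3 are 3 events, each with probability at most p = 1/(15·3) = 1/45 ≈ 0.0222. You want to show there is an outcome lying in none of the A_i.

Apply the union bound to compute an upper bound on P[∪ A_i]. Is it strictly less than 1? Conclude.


Union bound: P[∪_{i=1}^{3} A_i] ≤ Σ_i P[A_i] ≤ 3·p = 3·(1/45) = 1/15.
Numerically: 1/15 ≈ 0.0667.
Is 1/15 < 1? YES.
Since P[∪ A_i] ≤ 1/15 < 1, the complement has P[∩ A_i^c] ≥ 1 − 1/15 = 14/15 > 0, so some outcome avoids every A_i.

3·p = 1/15 ≈ 0.0667; existence CERTIFIED by the union bound.


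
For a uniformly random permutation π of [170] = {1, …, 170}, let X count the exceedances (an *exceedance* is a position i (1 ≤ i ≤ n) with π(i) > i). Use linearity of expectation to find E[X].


Write X = Σ_{i=1}^{170} X_i, where X_i = 1_{π(i) > i}.
For each fixed i, π(i) is uniform over {1, …, 170} (marginal of a uniform permutation), so P[π(i) > i] = (n − i)/n. Summing: Σ_{i=1}^{170} (n − i)/n = (0 + 1 + … + 169)/170 = 170(170 − 1)/(2·170) = (170 − 1)/2.
Hence E[X] = Σ_{i=1}^{170} (170 − i)/170 = 169/2 ≈ 84.5000.

E[X] = 169/2 = 84.5000.


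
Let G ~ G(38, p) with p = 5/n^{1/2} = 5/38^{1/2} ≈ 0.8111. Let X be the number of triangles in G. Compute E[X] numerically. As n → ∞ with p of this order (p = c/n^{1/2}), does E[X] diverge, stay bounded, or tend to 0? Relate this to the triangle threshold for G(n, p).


Number of potential triangles: C(38, 3) = 8436.
Each occurs with probability p³ ≈ (0.8111)³ ≈ 5.336231e-01.
By linearity: E[X] = C(38, 3)·p³ ≈ 8436 · 5.336231e-01 ≈ 4501.6444.
Since α = 1/2 < 1, p = c/n^{1/2} ≫ 1/n is above the triangle threshold p ~ 1/n. Asymptotically E[X] ~ (c³/6)·n^{3(1−α)} = (5³/6)·n^{1.5} → ∞; triangles are abundant w.h.p.

E[X] ≈ 4501.6444; in regime p = Θ(1/n^{1/2}) E[X] diverges (above the triangle threshold p ~ 1/n).


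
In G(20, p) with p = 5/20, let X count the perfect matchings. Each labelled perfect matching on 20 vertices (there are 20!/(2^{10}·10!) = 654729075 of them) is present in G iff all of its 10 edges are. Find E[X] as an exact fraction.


K_20 has 20!/(2^{10}·10!) = 654729075 labelled perfect matchings.
For each such perfect matching H, let X_H = 1 if all 10 edges of H are present in G. Then P[X_H = 1] = p^{10} = (1/4)^{10} = 1/1048576.
By linearity: E[X] = Σ_H E[X_H] = 654729075 · p^{10} = 654729075 · 1/1048576 = 654729075/1048576.
Numerically: E[X] ≈ 624.4.

E[X] = 654729075 · (1/4)^{10} = 654729075/1048576 ≈ 624.4.


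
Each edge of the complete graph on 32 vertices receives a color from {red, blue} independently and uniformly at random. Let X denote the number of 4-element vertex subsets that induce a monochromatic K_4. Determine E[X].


Let X = Σ_S X_S over the C(32, 4) = 35960 subsets S of size 4, where X_S = 1 if the K_4 on S is monochromatic.
For a fixed S, the K_4 on S has C(4, 2) = 6 edges. P[all 6 edges red] = (1/2)^6, and likewise for blue, so P[monochromatic] = 2·(1/2)^6 = 2^{1 − 6} = 1/32.
By linearity of expectation: E[X] = C(32, 4) · 2^{1 − 6} = 35960 · 1/32 = 4495/4.
Numerically: E[X] ≈ 1123.7500.

E[X] = C(32,4)·2^(1−C(4,2)) = 4495/4 ≈ 1123.7500.


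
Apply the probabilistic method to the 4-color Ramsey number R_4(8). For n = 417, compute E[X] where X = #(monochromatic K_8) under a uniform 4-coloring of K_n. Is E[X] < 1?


E[X] = C(417, 8) · 4^{1 − 28} = 21194845068522060 · 4^{−27} = 21194845068522060/18014398509481984.
As a reduced fraction: E[X] = 5298711267130515/4503599627370496 ≈ 1.176550.
Is E[X] < 1? NO.
Since E[X] ≥ 1, the first-moment bound is inconclusive at n = 417; it does NOT by itself certify R_4(8) > 417.

E[X] = 5298711267130515/4503599627370496 ≈ 1.176550; E[X] ≥ 1; first-moment method inconclusive here.


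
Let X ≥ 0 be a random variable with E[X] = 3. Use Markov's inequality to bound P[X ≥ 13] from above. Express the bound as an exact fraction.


μ = E[X] = 3, a = 13.
Markov: P[X ≥ 13] ≤ μ/a = (3)/13 = 3/13.
Numerically: ≈ 0.2308.
(Since a = 13 > μ = 3.0000, the bound 3/13 is < 1 and informative.)

P[X ≥ 13] ≤ 3/13 ≈ 0.2308.


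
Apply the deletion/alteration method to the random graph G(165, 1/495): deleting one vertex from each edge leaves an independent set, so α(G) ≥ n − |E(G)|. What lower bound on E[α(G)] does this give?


E[|E(G)|] = C(165, 2)·p = 13530 · (1/495) = 82/3.
E[α(G)] ≥ n − E[|E(G)|] = 165 − 82/3 = 413/3.
Numerically: ≈ 137.666667.
(This is only a lower bound; the true E[α(G)] may be larger.)

E[α(G)] ≥ 413/3 ≈ 137.666667.


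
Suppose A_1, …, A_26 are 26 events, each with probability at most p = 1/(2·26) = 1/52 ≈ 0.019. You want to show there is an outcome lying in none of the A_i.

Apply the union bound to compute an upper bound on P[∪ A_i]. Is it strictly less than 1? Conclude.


Union bound: P[∪_{i=1}^{26} A_i] ≤ Σ_i P[A_i] ≤ 26·p = 26·(1/52) = 1/2.
Numerically: 1/2 ≈ 0.500.
Is 1/2 < 1? YES.
Since P[∪ A_i] ≤ 1/2 < 1, the complement has P[∩ A_i^c] ≥ 1 − 1/2 = 1/2 > 0, so some outcome avoids every A_i.

26·p = 1/2 ≈ 0.500; existence CERTIFIED by the union bound.


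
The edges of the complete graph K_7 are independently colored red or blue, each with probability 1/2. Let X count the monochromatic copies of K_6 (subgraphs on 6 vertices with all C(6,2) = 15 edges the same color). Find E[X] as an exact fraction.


Let X = Σ_S X_S over the C(7, 6) = 7 subsets S of size 6, where X_S = 1 if the K_6 on S is monochromatic.
For a fixed S, the K_6 on S has C(6, 2) = 15 edges. P[all 15 edges red] = (1/2)^15, and likewise for blue, so P[monochromatic] = 2·(1/2)^15 = 2^{1 − 15} = 1/16384.
By linearity of expectation: E[X] = C(7, 6) · 2^{1 − 15} = 7 · 1/16384 = 7/16384.
Numerically: E[X] ≈ 0.0004.

E[X] = C(7,6)·2^(1−C(6,2)) = 7/16384 ≈ 0.0004.


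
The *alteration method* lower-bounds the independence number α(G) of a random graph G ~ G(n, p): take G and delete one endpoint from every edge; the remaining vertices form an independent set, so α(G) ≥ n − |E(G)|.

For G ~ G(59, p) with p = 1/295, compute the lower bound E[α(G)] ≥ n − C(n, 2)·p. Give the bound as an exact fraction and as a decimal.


E[|E(G)|] = C(59, 2)·p = 1711 · (1/295) = 29/5.
E[α(G)] ≥ n − E[|E(G)|] = 59 − 29/5 = 266/5.
Numerically: ≈ 53.200.
(This is only a lower bound; the true E[α(G)] may be larger.)

E[α(G)] ≥ 266/5 ≈ 53.200.


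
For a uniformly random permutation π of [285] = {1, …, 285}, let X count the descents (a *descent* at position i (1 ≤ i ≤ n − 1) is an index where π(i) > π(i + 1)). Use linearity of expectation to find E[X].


Write X = Σ X_I over i = 1, …, 284, with X_I the indicator of one descent.
There are 284 indicators.
For each fixed i, the pair (π(i), π(i+1)) is a uniformly random ordered pair of distinct values from {1, …, 285}; by symmetry P[π(i) > π(i+1)] = 1/2.
By linearity: E[X] = 284 · (1/2) = (285 − 1) · (1/2) = 142 ≈ 142.0000.

E[X] = 142 = 142.0000.


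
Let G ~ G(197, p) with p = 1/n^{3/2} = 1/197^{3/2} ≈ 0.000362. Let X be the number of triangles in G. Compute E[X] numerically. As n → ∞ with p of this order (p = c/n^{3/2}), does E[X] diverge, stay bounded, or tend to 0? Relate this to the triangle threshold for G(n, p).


Number of potential triangles: C(197, 3) = 1254890.
Each occurs with probability p³ ≈ (0.000362)³ ≈ 4.73044e-11.
By linearity: E[X] = C(197, 3)·p³ ≈ 1254890 · 4.73044e-11 ≈ 0.000.
Since α = 3/2 > 1, p = c/n^{3/2} = o(1/n) is below the triangle threshold p ~ 1/n. Asymptotically E[X] ~ (c³/6)·n^{3(1−α)} = (1³/6)·n^{-1.5} → 0, so by Markov's inequality G has no triangles w.h.p.

E[X] ≈ 0.000; in regime p = Θ(1/n^{3/2}) E[X] tends to 0 (below the triangle threshold p ~ 1/n).


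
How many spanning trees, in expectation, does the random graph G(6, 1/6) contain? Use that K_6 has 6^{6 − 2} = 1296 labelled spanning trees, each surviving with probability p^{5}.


K_6 has 6^{6 − 2} = 1296 labelled spanning trees.
For each such spanning tree H, let X_H = 1 if all 5 edges of H are present in G. Then P[X_H = 1] = p^{5} = (1/6)^{5} = 1/7776.
By linearity: E[X] = Σ_H E[X_H] = 1296 · p^{5} = 1296 · 1/7776 = 1/6.
Numerically: E[X] ≈ 0.1667.

E[X] = 1296 · (1/6)^{5} = 1/6 ≈ 0.1667.


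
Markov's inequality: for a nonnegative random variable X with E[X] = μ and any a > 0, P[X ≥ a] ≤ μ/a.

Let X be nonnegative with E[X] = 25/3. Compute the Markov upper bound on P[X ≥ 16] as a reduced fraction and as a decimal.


μ = E[X] = 25/3, a = 16.
Markov: P[X ≥ 16] ≤ μ/a = (25/3)/16 = 25/48.
Numerically: ≈ 0.5208.
(Since a = 16 > μ = 8.3333, the bound 25/48 is < 1 and informative.)

P[X ≥ 16] ≤ 25/48 ≈ 0.5208.


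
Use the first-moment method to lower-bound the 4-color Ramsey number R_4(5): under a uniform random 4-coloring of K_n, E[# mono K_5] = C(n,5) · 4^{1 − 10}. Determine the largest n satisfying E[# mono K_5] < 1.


We need C(n, 5) · 4^{1 − 10} < 1, i.e. C(n, 5) < 4^{10 − 1} = 262144.
Check values of n near the boundary:
  n = 29: C(29, 5) = 118755; 118755 < 262144? YES
  n = 30: C(30, 5) = 142506; 142506 < 262144? YES
  n = 31: C(31, 5) = 169911; 169911 < 262144? YES
  n = 32: C(32, 5) = 201376; 201376 < 262144? YES
  n = 33: C(33, 5) = 237336; 237336 < 262144? YES
  n = 34: C(34, 5) = 278256; 278256 < 262144? NO
  n = 35: C(35, 5) = 324632; 324632 < 262144? NO
The largest n with C(n, 5) < 262144 is n = 33 (where E[X] = 29667/32768 ≈ 0.9053650). Hence R_4(5) > 33, i.e. R_4(5) ≥ 34.

Largest n = 33; hence R_4(5) > 33.


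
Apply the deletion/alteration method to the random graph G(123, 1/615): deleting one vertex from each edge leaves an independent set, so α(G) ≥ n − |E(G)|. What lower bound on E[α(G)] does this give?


E[|E(G)|] = C(123, 2)·p = 7503 · (1/615) = 61/5.
E[α(G)] ≥ n − E[|E(G)|] = 123 − 61/5 = 554/5.
Numerically: ≈ 110.800000.
(This is only a lower bound; the true E[α(G)] may be larger.)

E[α(G)] ≥ 554/5 ≈ 110.800000.


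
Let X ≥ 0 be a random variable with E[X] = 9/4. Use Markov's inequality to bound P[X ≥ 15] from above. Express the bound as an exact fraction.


μ = E[X] = 9/4, a = 15.
Markov: P[X ≥ 15] ≤ μ/a = (9/4)/15 = 3/20.
Numerically: ≈ 0.15000.
(Since a = 15 > μ = 2.25000, the bound 3/20 is < 1 and informative.)

P[X ≥ 15] ≤ 3/20 ≈ 0.15000.


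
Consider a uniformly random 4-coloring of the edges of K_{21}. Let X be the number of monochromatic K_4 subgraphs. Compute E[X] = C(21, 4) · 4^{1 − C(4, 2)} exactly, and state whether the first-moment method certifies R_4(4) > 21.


E[X] = C(21, 4) · 4^{1 − 6} = 5985 · 4^{−5} = 5985/1024.
As a reduced fraction: E[X] = 5985/1024 ≈ 5.8447266.
Is E[X] < 1? NO.
Since E[X] ≥ 1, the first-moment bound is inconclusive at n = 21; it does NOT by itself certify R_4(4) > 21.

E[X] = 5985/1024 ≈ 5.8447266; E[X] ≥ 1; first-moment method inconclusive here.


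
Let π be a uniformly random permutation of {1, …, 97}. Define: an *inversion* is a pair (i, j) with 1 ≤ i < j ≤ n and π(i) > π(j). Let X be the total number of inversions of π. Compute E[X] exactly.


Write X = Σ X_I over the C(97, 2) = 4656 pairs i < j, with X_I the indicator of one inversion.
There are 4656 indicators.
For each fixed pair i < j, the values π(i) and π(j) are two distinct elements of {1, …, 97} in uniformly random order; by symmetry P[π(i) > π(j)] = 1/2.
By linearity: E[X] = 4656 · (1/2) = C(97, 2) · (1/2) = 4656/2 = 2328 ≈ 2328.0000.

E[X] = 2328 = 2328.0000.


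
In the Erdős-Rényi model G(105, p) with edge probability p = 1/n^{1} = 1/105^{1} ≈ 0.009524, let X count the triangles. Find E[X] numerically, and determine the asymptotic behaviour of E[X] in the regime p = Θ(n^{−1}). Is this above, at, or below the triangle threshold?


Number of potential triangles: C(105, 3) = 187460.
Each occurs with probability p³ ≈ (0.009524)³ ≈ 8.638376e-07.
By linearity: E[X] = C(105, 3)·p³ ≈ 187460 · 8.638376e-07 ≈ 0.1619.
Here α = 1, so p = 1/n is exactly at the triangle threshold p ~ 1/n. Asymptotically E[X] → c³/6 = 1³/6 = 1/6 ≈ 0.1667, a bounded constant. In this regime the triangle count is asymptotically Poisson(c³/6).

E[X] ≈ 0.1619; in regime p = Θ(1/n^{1}) E[X] stays bounded (at the triangle threshold p ~ 1/n).


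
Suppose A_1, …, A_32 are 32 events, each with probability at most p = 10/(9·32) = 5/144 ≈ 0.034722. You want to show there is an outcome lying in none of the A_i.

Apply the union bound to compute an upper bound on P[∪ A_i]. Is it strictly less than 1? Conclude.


Union bound: P[∪_{i=1}^{32} A_i] ≤ Σ_i P[A_i] ≤ 32·p = 32·(5/144) = 10/9.
Numerically: 10/9 ≈ 1.111111.
Is 10/9 < 1? NO.
Since the bound 10/9 is ≥ 1, the union bound is uninformative here; it does NOT by itself certify existence.

32·p = 10/9 ≈ 1.111111; existence NOT certified by the union bound.


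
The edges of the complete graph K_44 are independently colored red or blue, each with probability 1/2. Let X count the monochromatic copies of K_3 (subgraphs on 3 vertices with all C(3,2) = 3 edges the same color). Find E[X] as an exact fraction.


Let X = Σ_S X_S over the C(44, 3) = 13244 subsets S of size 3, where X_S = 1 if the K_3 on S is monochromatic.
For a fixed S, the K_3 on S has C(3, 2) = 3 edges. P[all 3 edges red] = (1/2)^3, and likewise for blue, so P[monochromatic] = 2·(1/2)^3 = 2^{1 − 3} = 1/4.
By linearity: E[X] = C(44, 3) · 2^{1 − 3} = 13244 · 1/4 = 3311.
Numerically: E[X] ≈ 3311.00000.

E[X] = C(44,3)·2^(1−C(3,2)) = 3311 ≈ 3311.00000.


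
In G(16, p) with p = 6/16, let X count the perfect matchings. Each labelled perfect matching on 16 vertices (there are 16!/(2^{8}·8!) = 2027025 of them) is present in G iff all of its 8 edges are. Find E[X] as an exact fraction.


K_16 has 16!/(2^{8}·8!) = 2027025 labelled perfect matchings.
For each such perfect matching H, let X_H = 1 if all 8 edges of H are present in G. Then P[X_H = 1] = p^{8} = (3/8)^{8} = 6561/16777216.
By linearity: E[X] = Σ_H E[X_H] = 2027025 · p^{8} = 2027025 · 6561/16777216 = 13299311025/16777216.
Numerically: E[X] ≈ 793.

E[X] = 2027025 · (3/8)^{8} = 13299311025/16777216 ≈ 793.


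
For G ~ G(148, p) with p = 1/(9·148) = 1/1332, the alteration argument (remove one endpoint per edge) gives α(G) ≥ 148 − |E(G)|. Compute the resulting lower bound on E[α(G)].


E[|E(G)|] = C(148, 2)·p = 10878 · (1/1332) = 49/6.
E[α(G)] ≥ n − E[|E(G)|] = 148 − 49/6 = 839/6.
Numerically: ≈ 139.8333.
(This is only a lower bound; the true E[α(G)] may be larger.)

E[α(G)] ≥ 839/6 ≈ 139.8333.


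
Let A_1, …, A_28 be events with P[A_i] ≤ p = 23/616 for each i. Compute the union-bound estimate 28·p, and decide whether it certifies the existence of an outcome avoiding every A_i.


Union bound: P[∪_{i=1}^{28} A_i] ≤ Σ_i P[A_i] ≤ 28·p = 28·(23/616) = 23/22.
Numerically: 23/22 ≈ 1.0454545.
Is 23/22 < 1? NO.
Since the bound 23/22 is ≥ 1, the union bound is uninformative here; it does NOT by itself certify existence.

28·p = 23/22 ≈ 1.0454545; existence NOT certified by the union bound.


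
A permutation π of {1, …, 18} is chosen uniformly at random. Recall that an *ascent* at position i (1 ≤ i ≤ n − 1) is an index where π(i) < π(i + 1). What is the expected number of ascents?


Write X = Σ X_I over i = 1, …, 17, with X_I the indicator of one ascent.
There are 17 indicators.
For each fixed i, the pair (π(i), π(i+1)) is a uniformly random ordered pair of distinct values from {1, …, 18}; by symmetry P[π(i) < π(i+1)] = 1/2.
By linearity: E[X] = 17 · (1/2) = (18 − 1) · (1/2) = 17/2 ≈ 8.500.

E[X] = 17/2 = 8.500.


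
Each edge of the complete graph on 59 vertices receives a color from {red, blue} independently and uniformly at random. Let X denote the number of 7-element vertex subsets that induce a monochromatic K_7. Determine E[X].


Let X = Σ_S X_S over the C(59, 7) = 341149446 subsets S of size 7, where X_S = 1 if the K_7 on S is monochromatic.
For a fixed S, the K_7 on S has C(7, 2) = 21 edges. P[all 21 edges red] = (1/2)^21, and likewise for blue, so P[monochromatic] = 2·(1/2)^21 = 2^{1 − 21} = 1/1048576.
Summing: E[X] = C(59, 7) · 2^{1 − 21} = 341149446 · 1/1048576 = 170574723/524288.
Numerically: E[X] ≈ 325.3455.

E[X] = C(59,7)·2^(1−C(7,2)) = 170574723/524288 ≈ 325.3455.
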